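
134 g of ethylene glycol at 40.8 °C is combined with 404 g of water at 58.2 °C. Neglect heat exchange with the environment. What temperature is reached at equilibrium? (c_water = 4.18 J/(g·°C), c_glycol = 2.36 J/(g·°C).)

T_f ≈ 55.5 °C

Let T be the final temperature. ΣQ_i = 0:
404×4.18×(T − 58.2) + 134×2.36×(T − 40.8) = 0
2005 T = 111186
T = 111186 / 2005 = 55.5 °C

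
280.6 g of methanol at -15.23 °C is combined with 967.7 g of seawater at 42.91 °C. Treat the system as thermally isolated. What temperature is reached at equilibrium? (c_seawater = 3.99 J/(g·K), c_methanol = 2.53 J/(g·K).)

T_f ≈ 33.9 °C

Conservation of energy gives ΣQ = 0:
967.7*3.99*(T − 42.91) + 280.6*2.53*(T − (-15.23)) = 0
4571 T = 154869
T = 154869/4571 ≈ 33.88 °C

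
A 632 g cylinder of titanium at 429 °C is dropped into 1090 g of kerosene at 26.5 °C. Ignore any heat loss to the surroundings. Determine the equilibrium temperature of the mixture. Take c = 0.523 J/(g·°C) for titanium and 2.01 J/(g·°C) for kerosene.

Conservation of energy gives ΣQ = 0:
632×0.523×(T − 429) + 1090×2.01×(T − 26.5) = 0
330.54(T − 429) + 2190.9(T − 26.5) = 0
2521.4 T = 199859
T = 199859/2521.4 ≈ 79.26 °C

T_f ≈ 79.3 °C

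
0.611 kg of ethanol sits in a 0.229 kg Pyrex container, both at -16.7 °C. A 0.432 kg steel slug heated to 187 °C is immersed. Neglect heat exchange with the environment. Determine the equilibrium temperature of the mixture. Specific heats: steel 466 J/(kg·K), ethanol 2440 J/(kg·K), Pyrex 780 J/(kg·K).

T_f ≈ 5.2 °C

Let T be the final temperature. ΣQ_i = 0:
0.432·466·(T − 187) + 0.611·2440·(T − (-16.7)) + 0.229·780·(T − (-16.7)) = 0
201.31(T − 187) + 1490.8(T − (-16.7)) + 178.62(T − (-16.7)) = 0
1870.8 T = 9765.4
T = 9765.4 / 1870.8 = 5.22 °C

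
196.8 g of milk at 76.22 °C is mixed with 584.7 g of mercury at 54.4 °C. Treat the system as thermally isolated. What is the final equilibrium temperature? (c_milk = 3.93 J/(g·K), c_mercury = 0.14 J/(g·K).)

T_f = Σ m_i c_i T_i / Σ m_i c_i:
T_f = (773.42·76.22 + 81.86·54.4) / (773.42 + 81.86)
    = 63403 / 855.28 ≈ 74.13 °C

T_f ≈ 74.1 °C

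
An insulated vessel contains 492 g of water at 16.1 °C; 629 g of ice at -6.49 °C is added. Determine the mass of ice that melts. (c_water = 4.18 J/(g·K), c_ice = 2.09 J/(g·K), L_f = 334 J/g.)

Heat available from the water dropping to 0 °C: 492·4.18·16.1 = 33111 J.
Warming the ice to 0 °C takes 629·2.09·6.49 = 8531.8 J, leaving 24579 J for melting.
Fully melting the ice requires m_ice L_f = 629·334 = 210086 J.
24579 J < 210086 J, so only part of the ice melts and the system sits at 0 °C.
Mass melted = 24579/334 ≈ 73.59 g.

m_melted ≈ 73.6 g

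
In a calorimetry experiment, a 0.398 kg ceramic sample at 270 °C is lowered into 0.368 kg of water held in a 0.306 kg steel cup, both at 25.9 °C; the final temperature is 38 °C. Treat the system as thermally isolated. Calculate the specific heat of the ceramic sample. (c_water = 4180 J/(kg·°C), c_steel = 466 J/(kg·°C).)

Net heat exchanged in the isolated system is zero:
0.398×c×(38 − 270) + 0.368×4180×(38 − 25.9) + 0.306×466×(38 − 25.9) = 0
-92.34 c = -20338
c = -20338/-92.34 ≈ 220.3 J/(kg·°C)

c ≈ 220 J/(kg·°C)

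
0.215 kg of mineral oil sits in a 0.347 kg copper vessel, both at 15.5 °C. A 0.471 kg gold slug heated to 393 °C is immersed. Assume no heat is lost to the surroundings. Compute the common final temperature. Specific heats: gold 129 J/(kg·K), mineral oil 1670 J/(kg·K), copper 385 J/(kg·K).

T_f ≈ 56.9 °C

With ΣQ=0 the equilibrium temperature is the m·c-weighted mean:
T_f = (60.76×393 + 359.05×15.5 + 133.59×15.5) / (60.76 + 359.05 + 133.59)
    = 31514 / 553.4 ≈ 56.95 °C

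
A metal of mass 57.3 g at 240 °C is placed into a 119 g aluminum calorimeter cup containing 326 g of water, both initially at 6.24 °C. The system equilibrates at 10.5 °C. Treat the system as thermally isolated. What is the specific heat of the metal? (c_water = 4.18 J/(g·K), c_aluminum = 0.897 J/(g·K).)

c ≈ 0.476 J/(g·K)

Net heat exchanged in the isolated system is zero:
57.3·c·(10.5 − 240) + 326·4.18·(10.5 − 6.24) + 119·0.897·(10.5 − 6.24) = 0
-13150 c = -6259.7
c = -6259.7/-13150 ≈ 0.476 J/(g·K)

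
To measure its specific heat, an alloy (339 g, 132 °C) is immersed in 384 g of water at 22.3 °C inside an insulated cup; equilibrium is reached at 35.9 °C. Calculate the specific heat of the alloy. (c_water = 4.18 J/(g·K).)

c ≈ 0.67 J/(g·K)

m_s c (T_s − T_f) = m_water c_water (T_f − T_0):
339·c·(132 − 35.9) = 384·4.18·(35.9 − 22.3)
32578 c = 21830  ⇒  c ≈ 0.6701 J/(g·K)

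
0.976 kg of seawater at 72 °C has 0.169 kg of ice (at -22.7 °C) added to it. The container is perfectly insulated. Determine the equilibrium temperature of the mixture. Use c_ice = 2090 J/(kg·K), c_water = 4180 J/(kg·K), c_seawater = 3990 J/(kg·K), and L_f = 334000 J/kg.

T_f ≈ 46.9 °C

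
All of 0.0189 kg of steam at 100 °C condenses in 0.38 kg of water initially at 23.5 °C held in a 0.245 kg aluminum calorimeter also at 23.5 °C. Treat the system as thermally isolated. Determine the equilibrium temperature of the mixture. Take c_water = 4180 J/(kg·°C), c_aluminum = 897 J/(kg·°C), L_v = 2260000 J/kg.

Energy balance with sensible and latent terms:
steam→water at 100 °C releases m L_v = 0.0189×2260000 = 42714
  condensate cools 100→T: 0.0189×4180×(T − 100) = 79(T − 100)
  original water: 1588.4(T − 23.5)
  cup: 219.76(T − 23.5)
1887.2 T = 42714 + 7900.2 + 42492 = 93106
T ≈ 49.34 °C — below 100 °C, confirming all the steam condensed.

T_f ≈ 49.3 °C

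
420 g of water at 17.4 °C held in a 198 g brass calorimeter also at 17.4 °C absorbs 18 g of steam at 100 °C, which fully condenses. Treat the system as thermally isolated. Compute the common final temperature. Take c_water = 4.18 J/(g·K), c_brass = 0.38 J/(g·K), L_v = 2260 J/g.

T_f ≈ 42.0 °C

Energy balance with sensible and latent terms:
condense steam: −18·2260 = −40680; condensed water 100 °C→T: 75.24(T − 100); original water: 1755.6(T − 17.4); brass cup: 198·0.38·(T − 17.4) = 75.24(T − 17.4)
1906.1 T = 40680 + 7524 + 31857 = 80061
T ≈ 42.00 °C — below 100 °C, confirming all the steam condensed.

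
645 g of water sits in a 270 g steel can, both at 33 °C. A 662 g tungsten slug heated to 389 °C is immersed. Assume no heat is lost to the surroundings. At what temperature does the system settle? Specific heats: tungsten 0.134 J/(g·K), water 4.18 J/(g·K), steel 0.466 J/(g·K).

T_f ≈ 43.8 °C

Conservation of energy gives ΣQ = 0:
662×0.134×(T − 389) + 645×4.18×(T − 33) + 270×0.466×(T − 33) = 0
(88.71 + 2696.1 + 125.82) T = 88.71×389 + 2696.1×33 + 125.82×33
T = 127631/2910.6 ≈ 43.85 °C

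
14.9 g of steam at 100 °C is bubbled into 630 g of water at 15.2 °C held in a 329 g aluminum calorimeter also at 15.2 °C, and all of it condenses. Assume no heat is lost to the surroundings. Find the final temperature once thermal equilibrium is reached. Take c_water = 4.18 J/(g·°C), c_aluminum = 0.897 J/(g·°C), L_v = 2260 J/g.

Taking heat into each body as positive, Σ m c ΔT = 0:
condense steam: −14.9·2260 = −33674
  condensate cools 100→T: 14.9·4.18·(T − 100) = 62.28(T − 100)
  original water: 2633.4(T − 15.2)
  aluminum cup: 329·0.897·(T − 15.2) = 295.11(T − 15.2)
2990.8 T = 33674 + 6228.2 + 44513 = 84416
T ≈ 28.23 °C (< 100 °C, so full condensation is consistent).

T_f ≈ 28.2 °C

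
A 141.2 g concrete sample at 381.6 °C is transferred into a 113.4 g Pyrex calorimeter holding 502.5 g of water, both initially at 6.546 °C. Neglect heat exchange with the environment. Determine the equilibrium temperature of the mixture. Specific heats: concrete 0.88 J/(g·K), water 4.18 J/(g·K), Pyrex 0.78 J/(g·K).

Heat gained plus heat lost sum to zero:
141.2×0.88×(T − 381.6) + 502.5×4.18×(T − 6.546) + 113.4×0.78×(T − 6.546) = 0
(124.26 + 2100.4 + 88.45) T = 124.26×381.6 + 2100.4×6.546 + 88.45×6.546
T = 61745 / 2313.2 = 26.7 °C

T_f ≈ 26.7 °C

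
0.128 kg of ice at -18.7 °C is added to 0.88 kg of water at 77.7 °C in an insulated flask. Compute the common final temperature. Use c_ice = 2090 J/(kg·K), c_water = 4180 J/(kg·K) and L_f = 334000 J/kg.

T_f ≈ 56.5 °C

Setting the total heat transfer to zero:
warm ice to 0 °C: 0.128×2090×(0 − (-18.7)) = 5002.6; latent heat to melt: 0.128×334000 = 42752; meltwater 0→T: 0.128×4180×T = 535.04 T; water cools: 0.88×4180×(T − 77.7) = 3678.4(T − 77.7)
4213.4 T = 285812 − 47755 = 238057
T ≈ 56.50 °C — above 0 °C, consistent with complete melting.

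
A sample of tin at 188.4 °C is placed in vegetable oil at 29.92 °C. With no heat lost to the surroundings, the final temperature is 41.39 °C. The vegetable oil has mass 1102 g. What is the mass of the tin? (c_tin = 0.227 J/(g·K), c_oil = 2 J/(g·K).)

Heat lost by the tin = heat gained by the oil:
m×0.227×(188.4 − 41.39) = 1102×2×(41.39 − 29.92)
33.37 m = 25280  ⇒  m ≈ 757.5 g

m ≈ 758 g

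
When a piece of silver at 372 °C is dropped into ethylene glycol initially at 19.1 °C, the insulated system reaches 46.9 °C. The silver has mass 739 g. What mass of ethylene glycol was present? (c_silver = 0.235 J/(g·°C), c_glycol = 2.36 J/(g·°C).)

Heat lost by the silver = heat gained by the glycol:
739×0.235×(372 − 46.9) = m×2.36×(46.9 − 19.1)
65.61 m = 56458  ⇒  m ≈ 860.5 g

m ≈ 861 g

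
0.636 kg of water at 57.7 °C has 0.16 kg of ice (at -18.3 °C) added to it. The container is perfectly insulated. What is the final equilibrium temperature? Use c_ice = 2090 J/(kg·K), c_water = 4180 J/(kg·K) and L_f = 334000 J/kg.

T_f ≈ 28.2 °C

Energy conservation, ΣQ = 0:
ice -18.3→0 °C: 0.16×2090×18.3 = 6119.5; latent heat to melt: 0.16×334000 = 53440; meltwater 0→T: 0.16×4180×T = 668.8 T; water: 2658.5(T − 57.7)
3327.3 T = 153394 − 59560 = 93835
T ≈ 28.20 °C. Since T > 0 °C, the all-ice-melts assumption holds.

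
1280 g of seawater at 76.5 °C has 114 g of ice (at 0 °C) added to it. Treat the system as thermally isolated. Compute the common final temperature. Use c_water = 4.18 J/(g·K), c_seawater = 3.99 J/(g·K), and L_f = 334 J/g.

Setting the total heat transfer to zero:
latent heat to melt: 114·334 = 38076
  meltwater 0→T: 114·4.18·T = 476.52 T
  seawater cools: 1280·3.99·(T − 76.5) = 5107.2(T − 76.5)
5583.7 T = 390701 − 38076 = 352625
T ≈ 63.15 °C (positive, so assuming full melt was valid).

T_f ≈ 63.2 °C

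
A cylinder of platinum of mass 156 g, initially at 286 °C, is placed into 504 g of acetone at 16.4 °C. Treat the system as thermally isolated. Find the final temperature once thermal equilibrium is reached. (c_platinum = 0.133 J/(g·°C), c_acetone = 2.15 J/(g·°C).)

T_f ≈ 21.5 °C

Energy conservation, ΣQ = 0:
156*0.133*(T − 286) + 504*2.15*(T − 16.4) = 0
(20.75 + 1083.6) T = 20.75*286 + 1083.6*16.4
T ≈ 21.47 °C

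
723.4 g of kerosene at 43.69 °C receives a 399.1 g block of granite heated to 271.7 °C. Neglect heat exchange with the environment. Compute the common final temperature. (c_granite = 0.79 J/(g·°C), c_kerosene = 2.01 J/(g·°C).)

T_f ≈ 84.3 °C

Heat lost by the granite equals heat gained by the kerosene:
399.1×0.79×(271.7 − T) = 723.4×2.01×(T − 43.69)
315.29(271.7 − T) = 1454(T − 43.69)
1769.3 T = 149191  ⇒  T ≈ 84.32 °C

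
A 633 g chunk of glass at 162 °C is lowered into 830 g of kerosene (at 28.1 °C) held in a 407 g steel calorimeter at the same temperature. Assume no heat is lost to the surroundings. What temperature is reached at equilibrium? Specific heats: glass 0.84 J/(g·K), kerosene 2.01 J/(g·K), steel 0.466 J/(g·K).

T_f ≈ 57.9 °C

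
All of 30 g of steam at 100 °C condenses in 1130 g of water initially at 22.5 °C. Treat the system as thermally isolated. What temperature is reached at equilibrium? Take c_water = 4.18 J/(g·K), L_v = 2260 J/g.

Net heat exchanged in the isolated system is zero:
steam→water at 100 °C releases m L_v = 30×2260 = 67800; condensed water 100 °C→T: 125.4(T − 100); water warms: 1130×4.18×(T − 22.5) = 4723.4(T − 22.5)
4848.8 T = 67800 + 12540 + 106276 = 186616
T ≈ 38.49 °C (< 100 °C, so full condensation is consistent).

T_f ≈ 38.5 °C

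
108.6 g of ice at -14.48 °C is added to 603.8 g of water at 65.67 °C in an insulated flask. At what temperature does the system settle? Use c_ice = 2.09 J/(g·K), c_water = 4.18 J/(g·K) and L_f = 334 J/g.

Let T be the final temperature. ΣQ_i = 0:
ice -14.48→0 °C: 108.6·2.09·14.48 = 3286.6
  melt ice: 108.6·334 = 36272
  warm the meltwater: 453.95 T
  water: 2523.9(T − 65.67)
2977.8 T = 165743 − 39559 = 126184
T ≈ 42.37 °C (positive, so assuming full melt was valid).

T_f ≈ 42.4 °C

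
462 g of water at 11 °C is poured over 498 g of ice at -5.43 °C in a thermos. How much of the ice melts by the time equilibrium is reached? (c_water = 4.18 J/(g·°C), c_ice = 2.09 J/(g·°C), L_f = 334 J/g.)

m_melted ≈ 46.7 g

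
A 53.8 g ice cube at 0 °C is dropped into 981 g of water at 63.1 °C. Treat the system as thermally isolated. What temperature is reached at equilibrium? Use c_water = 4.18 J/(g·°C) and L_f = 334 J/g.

T_f ≈ 55.7 °C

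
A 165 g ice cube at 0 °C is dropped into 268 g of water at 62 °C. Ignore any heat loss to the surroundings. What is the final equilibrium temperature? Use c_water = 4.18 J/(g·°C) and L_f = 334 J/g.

T_f ≈ 7.9 °C

Conservation of energy gives ΣQ = 0:
fusion: m_ice L_f = 165×334 = 55110
  warm the meltwater: 689.7 T
  water cools: 268×4.18×(T − 62) = 1120.2(T − 62)
1809.9 T = 69455 − 55110 = 14345
T ≈ 7.93 °C (positive, so assuming full melt was valid).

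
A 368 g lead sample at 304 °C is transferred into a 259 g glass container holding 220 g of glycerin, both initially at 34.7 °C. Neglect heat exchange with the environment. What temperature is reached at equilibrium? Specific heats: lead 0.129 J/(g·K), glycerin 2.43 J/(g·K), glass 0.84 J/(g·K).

T_f ≈ 50.7 °C

Conservation of energy gives ΣQ = 0:
368*0.129*(T − 304) + 220*2.43*(T − 34.7) + 259*0.84*(T − 34.7) = 0
47.47(T − 304) + 534.6(T − 34.7) + 217.56(T − 34.7) = 0
799.63 T = 40531
T = 40531/799.63 ≈ 50.69 °C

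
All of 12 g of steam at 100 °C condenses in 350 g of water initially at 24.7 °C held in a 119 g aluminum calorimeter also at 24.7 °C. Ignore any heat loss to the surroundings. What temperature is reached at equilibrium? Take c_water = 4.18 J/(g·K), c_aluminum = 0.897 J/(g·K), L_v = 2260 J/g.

T_f ≈ 43.8 °C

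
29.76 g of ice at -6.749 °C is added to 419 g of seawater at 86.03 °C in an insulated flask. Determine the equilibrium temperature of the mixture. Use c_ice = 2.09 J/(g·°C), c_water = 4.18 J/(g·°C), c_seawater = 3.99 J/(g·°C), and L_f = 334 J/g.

T_f ≈ 74.3 °C

Let T be the final temperature. ΣQ_i = 0:
warm ice to 0 °C: 29.76×2.09×(0 − (-6.749)) = 419.78
  latent heat to melt: 29.76×334 = 9939.8
  meltwater 0→T: 29.76×4.18×T = 124.4 T
  seawater cools: 419×3.99×(T − 86.03) = 1671.8(T − 86.03)
1796.2 T = 143826 − 10360 = 133466
T ≈ 74.30 °C (positive, so assuming full melt was valid).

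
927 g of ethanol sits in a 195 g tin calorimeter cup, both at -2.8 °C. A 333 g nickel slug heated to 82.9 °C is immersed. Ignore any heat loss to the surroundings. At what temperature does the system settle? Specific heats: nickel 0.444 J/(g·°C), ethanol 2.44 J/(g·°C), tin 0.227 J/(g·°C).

Heat gained plus heat lost sum to zero:
333·0.444·(T − 82.9) + 927·2.44·(T − (-2.8)) + 195·0.227·(T − (-2.8)) = 0
147.85(T − 82.9) + 2261.9(T − (-2.8)) + 44.27(T − (-2.8)) = 0
(147.85 + 2261.9 + 44.27) T = 147.85·82.9 + 2261.9·(-2.8) + 44.27·(-2.8)
T = 5799.7 / 2454 = 2.36 °C

T_f ≈ 2.4 °C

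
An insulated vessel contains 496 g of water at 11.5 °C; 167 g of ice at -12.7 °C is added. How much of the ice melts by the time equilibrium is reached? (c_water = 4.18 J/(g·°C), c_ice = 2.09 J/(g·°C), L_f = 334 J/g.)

m_melted ≈ 58.1 g

Cooling the water to 0 °C releases 496×4.18×11.5 = 23843 J.
Warming the ice to 0 °C takes 167×2.09×12.7 = 4432.7 J, leaving 19410 J for melting.
To melt every bit of ice: 167×334 = 55778 J.
Since 19410 < 55778 J, not all the ice melts; equilibrium is at 0 °C.
m_melt = 19410 / L_f = 58.11 g.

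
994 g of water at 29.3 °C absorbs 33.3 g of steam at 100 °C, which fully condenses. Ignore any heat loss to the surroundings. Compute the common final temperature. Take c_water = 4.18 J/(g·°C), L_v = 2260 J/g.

T_f ≈ 49.1 °C

Energy conservation, ΣQ = 0:
condense steam: −33.3·2260 = −75258; condensed water 100 °C→T: 139.19(T − 100); original water: 4154.9(T − 29.3)
4294.1 T = 75258 + 13919 + 121739 = 210917
T ≈ 49.12 °C, under the boiling point, so the assumption holds.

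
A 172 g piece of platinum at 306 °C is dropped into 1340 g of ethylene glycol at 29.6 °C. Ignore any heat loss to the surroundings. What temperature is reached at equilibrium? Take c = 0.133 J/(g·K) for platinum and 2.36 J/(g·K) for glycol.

T_f ≈ 31.6 °C

Set heat shed by the hot body equal to heat absorbed by the cold body:
172·0.133·(306 − T) = 1340·2.36·(T − 29.6)
22.88(306 − T) = 3162.4(T − 29.6)
3185.3 T = 100607  ⇒  T ≈ 31.59 °C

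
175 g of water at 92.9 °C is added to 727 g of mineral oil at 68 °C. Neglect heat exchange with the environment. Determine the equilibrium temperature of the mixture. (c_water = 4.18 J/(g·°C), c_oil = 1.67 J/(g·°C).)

T_f ≈ 77.4 °C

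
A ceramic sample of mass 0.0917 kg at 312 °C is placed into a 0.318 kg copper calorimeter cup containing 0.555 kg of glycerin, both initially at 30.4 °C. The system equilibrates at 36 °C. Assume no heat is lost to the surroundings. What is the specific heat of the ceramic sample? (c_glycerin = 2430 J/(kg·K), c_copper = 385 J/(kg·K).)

c ≈ 325 J/(kg·K)

Conservation of energy gives ΣQ = 0:
0.0917×c×(36 − 312) + 0.555×2430×(36 − 30.4) + 0.318×385×(36 − 30.4) = 0
-25.31 c = -8238
c = -8238/-25.31 ≈ 325.5 J/(kg·K)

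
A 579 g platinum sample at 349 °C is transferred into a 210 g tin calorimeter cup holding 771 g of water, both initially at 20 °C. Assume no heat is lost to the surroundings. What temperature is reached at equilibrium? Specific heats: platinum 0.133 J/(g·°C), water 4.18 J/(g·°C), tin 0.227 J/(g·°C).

T_f ≈ 27.6 °C

With ΣQ=0 the equilibrium temperature is the m·c-weighted mean:
T_f = (77.01×349 + 3222.8×20 + 47.67×20) / (77.01 + 3222.8 + 47.67)
    = 92284 / 3347.5 ≈ 27.57 °C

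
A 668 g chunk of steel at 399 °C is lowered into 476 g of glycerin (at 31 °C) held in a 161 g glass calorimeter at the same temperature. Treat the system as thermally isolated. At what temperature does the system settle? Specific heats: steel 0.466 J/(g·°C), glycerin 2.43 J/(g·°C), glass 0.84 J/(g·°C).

T_f ≈ 102.5 °C

Energy conservation, ΣQ = 0:
668·0.466·(T − 399) + 476·2.43·(T − 31) + 161·0.84·(T − 31) = 0
311.29(T − 399) + 1156.7(T − 31) + 135.24(T − 31) = 0
(311.29 + 1156.7 + 135.24) T = 311.29·399 + 1156.7·31 + 135.24·31
T = 164253/1603.2 ≈ 102.45 °C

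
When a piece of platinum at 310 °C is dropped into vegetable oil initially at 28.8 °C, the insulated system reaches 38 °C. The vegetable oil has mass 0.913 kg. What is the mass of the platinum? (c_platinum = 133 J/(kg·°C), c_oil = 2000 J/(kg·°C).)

m ≈ 0.464 kg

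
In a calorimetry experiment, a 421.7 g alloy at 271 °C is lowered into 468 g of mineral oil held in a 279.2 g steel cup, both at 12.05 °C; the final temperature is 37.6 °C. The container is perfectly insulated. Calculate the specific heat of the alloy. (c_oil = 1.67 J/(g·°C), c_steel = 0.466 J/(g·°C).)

Let T be the final temperature. ΣQ_i = 0:
421.7·c·(37.6 − 271) + 468·1.67·(37.6 − 12.05) + 279.2·0.466·(37.6 − 12.05) = 0
-98425 c = -23293
c = -23293/-98425 ≈ 0.2367 J/(g·°C)

c ≈ 0.237 J/(g·°C)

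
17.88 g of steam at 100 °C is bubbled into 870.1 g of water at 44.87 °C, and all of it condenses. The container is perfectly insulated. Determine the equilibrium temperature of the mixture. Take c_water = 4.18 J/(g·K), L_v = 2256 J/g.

T_f ≈ 56.8 °C

Net heat exchanged in the isolated system is zero:
latent heat released on condensation: 17.88·2256 = 40337
  condensate cools 100→T: 17.88·4.18·(T − 100) = 74.74(T − 100)
  water warms: 870.1·4.18·(T − 44.87) = 3637(T − 44.87)
3711.8 T = 40337 + 7473.8 + 163193 = 211004
T ≈ 56.85 °C, under the boiling point, so the assumption holds.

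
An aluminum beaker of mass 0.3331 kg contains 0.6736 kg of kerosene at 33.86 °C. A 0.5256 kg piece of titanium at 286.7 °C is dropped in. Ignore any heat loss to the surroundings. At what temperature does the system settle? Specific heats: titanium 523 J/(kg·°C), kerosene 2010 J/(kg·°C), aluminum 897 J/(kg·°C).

T_f ≈ 69.9 °C

Let T be the final temperature. ΣQ_i = 0:
0.5256·523·(T − 286.7) + 0.6736·2010·(T − 33.86) + 0.3331·897·(T − 33.86) = 0
274.89(T − 286.7) + 1353.9(T − 33.86) + 298.79(T − 33.86) = 0
(274.89 + 1353.9 + 298.79) T = 274.89·286.7 + 1353.9·33.86 + 298.79·33.86
T = 134772 / 1927.6 = 69.9 °C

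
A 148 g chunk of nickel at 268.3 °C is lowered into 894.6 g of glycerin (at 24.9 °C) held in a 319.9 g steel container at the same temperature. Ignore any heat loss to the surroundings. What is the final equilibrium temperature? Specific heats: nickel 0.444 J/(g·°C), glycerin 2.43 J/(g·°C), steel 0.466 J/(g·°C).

T_f ≈ 31.6 °C

Setting the total heat transfer to zero:
148*0.444*(T − 268.3) + 894.6*2.43*(T − 24.9) + 319.9*0.466*(T − 24.9) = 0
65.71(T − 268.3) + 2173.9(T − 24.9) + 149.07(T − 24.9) = 0
(65.71 + 2173.9 + 149.07) T = 65.71*268.3 + 2173.9*24.9 + 149.07*24.9
T = 75472 / 2388.7 = 31.6 °C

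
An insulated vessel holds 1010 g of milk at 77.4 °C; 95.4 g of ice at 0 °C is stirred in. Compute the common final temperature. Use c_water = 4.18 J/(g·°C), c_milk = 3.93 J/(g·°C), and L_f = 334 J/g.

T_f ≈ 63.0 °C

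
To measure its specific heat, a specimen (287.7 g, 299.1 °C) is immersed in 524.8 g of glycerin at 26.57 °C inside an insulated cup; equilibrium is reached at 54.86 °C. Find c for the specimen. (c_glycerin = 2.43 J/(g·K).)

c ≈ 0.513 J/(g·K)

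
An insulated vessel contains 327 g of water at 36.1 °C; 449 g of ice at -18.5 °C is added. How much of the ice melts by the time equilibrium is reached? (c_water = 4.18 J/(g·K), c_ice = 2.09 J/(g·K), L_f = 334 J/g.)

m_melted ≈ 95.8 g

Water can give up m c ΔT = 327×4.18×36.1 = 49344 J before reaching 0 °C.
Warming the ice to 0 °C takes 449×2.09×18.5 = 17361 J, leaving 31983 J for melting.
Melting all 449 g of ice would need 449×334 = 149966 J.
Since 31983 < 149966 J, not all the ice melts; equilibrium is at 0 °C.
Mass melted = 31983/334 ≈ 95.76 g.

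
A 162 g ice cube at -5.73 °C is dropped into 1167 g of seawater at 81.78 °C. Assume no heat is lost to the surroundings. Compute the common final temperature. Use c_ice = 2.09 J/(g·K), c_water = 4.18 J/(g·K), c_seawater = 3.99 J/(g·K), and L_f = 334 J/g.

T_f ≈ 60.9 °C

Setting the total heat transfer to zero:
ice -5.73→0 °C: 162·2.09·5.73 = 1940.1
  latent heat to melt: 162·334 = 54108
  warm the meltwater: 677.16 T
  seawater cools: 1167·3.99·(T − 81.78) = 4656.3(T − 81.78)
5333.5 T = 380795 − 56048 = 324747
T ≈ 60.89 °C — above 0 °C, consistent with complete melting.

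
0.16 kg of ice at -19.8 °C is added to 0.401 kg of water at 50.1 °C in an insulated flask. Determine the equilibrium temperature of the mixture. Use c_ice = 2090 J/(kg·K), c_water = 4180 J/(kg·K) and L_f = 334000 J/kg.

T_f ≈ 10.2 °C

Net heat exchanged in the isolated system is zero:
ice -19.8→0 °C: 0.16·2090·19.8 = 6621.1
  latent heat to melt: 0.16·334000 = 53440
  warm the meltwater: 668.8 T
  water: 1676.2(T − 50.1)
2345 T = 83977 − 60061 = 23915
T ≈ 10.20 °C (positive, so assuming full melt was valid).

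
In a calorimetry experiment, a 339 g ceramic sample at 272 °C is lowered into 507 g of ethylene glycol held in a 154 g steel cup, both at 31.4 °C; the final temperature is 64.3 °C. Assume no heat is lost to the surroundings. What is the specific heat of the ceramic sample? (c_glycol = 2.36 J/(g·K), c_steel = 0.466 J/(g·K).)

c ≈ 0.593 J/(g·K)

Let T be the final temperature. ΣQ_i = 0:
339·c·(64.3 − 272) + 507·2.36·(64.3 − 31.4) + 154·0.466·(64.3 − 31.4) = 0
-70410 c = -41727
c = -41727/-70410 ≈ 0.5926 J/(g·K)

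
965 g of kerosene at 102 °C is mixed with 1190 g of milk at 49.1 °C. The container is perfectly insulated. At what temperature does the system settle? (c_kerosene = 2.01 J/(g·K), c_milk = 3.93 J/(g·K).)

Conservation of energy gives ΣQ = 0:
965·2.01·(T − 102) + 1190·3.93·(T − 49.1) = 0
1939.6(T − 102) + 4676.7(T − 49.1) = 0
6616.3 T = 427470
T = 427470/6616.3 ≈ 64.61 °C

T_f ≈ 64.6 °C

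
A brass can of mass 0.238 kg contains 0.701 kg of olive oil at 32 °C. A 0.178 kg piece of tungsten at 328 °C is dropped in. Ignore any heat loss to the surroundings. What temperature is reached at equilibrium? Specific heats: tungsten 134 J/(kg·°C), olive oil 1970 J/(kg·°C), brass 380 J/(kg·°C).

Taking heat into each body as positive, Σ m c ΔT = 0:
0.178×134×(T − 328) + 0.701×1970×(T − 32) + 0.238×380×(T − 32) = 0
1495.3 T = 54909
T ≈ 36.72 °C

T_f ≈ 36.7 °C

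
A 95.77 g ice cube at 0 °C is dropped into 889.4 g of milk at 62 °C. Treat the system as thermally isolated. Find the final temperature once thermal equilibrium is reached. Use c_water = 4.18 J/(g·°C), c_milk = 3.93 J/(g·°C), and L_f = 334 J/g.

Conservation of energy gives ΣQ = 0:
fusion: m_ice L_f = 95.77·334 = 31987; warm the meltwater: 400.32 T; milk: 3495.3(T − 62)
3895.7 T = 216711 − 31987 = 184724
T ≈ 47.42 °C (positive, so assuming full melt was valid).

T_f ≈ 47.4 °C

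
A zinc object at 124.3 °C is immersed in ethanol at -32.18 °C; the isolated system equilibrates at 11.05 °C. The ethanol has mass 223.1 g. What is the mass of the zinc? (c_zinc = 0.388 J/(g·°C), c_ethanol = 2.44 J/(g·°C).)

m ≈ 536 g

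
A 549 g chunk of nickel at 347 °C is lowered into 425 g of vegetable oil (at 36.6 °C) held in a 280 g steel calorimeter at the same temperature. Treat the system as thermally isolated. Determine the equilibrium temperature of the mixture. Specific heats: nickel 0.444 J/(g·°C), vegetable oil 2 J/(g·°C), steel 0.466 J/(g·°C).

Heat gained plus heat lost sum to zero:
549*0.444*(T − 347) + 425*2*(T − 36.6) + 280*0.466*(T − 36.6) = 0
243.76(T − 347) + 850(T − 36.6) + 130.48(T − 36.6) = 0
(243.76 + 850 + 130.48) T = 243.76*347 + 850*36.6 + 130.48*36.6
T = 120469/1224.2 ≈ 98.40 °C

T_f ≈ 98.4 °C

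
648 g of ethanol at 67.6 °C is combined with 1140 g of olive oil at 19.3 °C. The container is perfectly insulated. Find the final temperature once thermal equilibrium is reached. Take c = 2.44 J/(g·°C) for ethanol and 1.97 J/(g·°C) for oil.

Taking heat into each body as positive, Σ m c ΔT = 0:
648·2.44·(T − 67.6) + 1140·1.97·(T − 19.3) = 0
1581.1(T − 67.6) + 2245.8(T − 19.3) = 0
3826.9 T = 150228
T = 150228/3826.9 ≈ 39.26 °C

T_f ≈ 39.3 °C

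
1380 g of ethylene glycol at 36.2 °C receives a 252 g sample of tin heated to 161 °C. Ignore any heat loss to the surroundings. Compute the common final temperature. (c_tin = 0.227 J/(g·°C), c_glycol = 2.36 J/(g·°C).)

Setting the total heat transfer to zero:
252*0.227*(T − 161) + 1380*2.36*(T − 36.2) = 0
(57.2 + 3256.8) T = 57.2*161 + 3256.8*36.2
T = 127106 / 3314 = 38.4 °C

T_f ≈ 38.4 °C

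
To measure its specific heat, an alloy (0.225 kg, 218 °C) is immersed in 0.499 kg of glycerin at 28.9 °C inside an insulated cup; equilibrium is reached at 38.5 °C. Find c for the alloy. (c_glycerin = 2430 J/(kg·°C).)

c ≈ 288 J/(kg·°C)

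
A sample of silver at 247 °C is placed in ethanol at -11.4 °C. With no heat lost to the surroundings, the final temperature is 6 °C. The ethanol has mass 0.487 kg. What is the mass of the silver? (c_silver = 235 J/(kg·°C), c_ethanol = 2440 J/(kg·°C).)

m ≈ 0.365 kg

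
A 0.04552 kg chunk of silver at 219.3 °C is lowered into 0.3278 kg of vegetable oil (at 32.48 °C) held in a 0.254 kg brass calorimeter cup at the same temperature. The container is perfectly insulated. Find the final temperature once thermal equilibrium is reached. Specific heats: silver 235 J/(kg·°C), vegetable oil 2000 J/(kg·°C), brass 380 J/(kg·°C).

Taking heat into each body as positive, Σ m c ΔT = 0:
0.04552·235·(T − 219.3) + 0.3278·2000·(T − 32.48) + 0.254·380·(T − 32.48) = 0
(10.7 + 655.6 + 96.52) T = 10.7·219.3 + 655.6·32.48 + 96.52·32.48
T = 26775 / 762.82 = 35.1 °C

T_f ≈ 35.1 °C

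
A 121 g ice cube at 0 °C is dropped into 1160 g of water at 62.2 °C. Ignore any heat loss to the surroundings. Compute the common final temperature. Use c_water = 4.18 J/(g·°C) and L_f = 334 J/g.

Setting the total heat transfer to zero:
latent heat to melt: 121×334 = 40414
  meltwater 0→T: 121×4.18×T = 505.78 T
  water: 4848.8(T − 62.2)
5354.6 T = 301595 − 40414 = 261181
T ≈ 48.78 °C (positive, so assuming full melt was valid).

T_f ≈ 48.8 °C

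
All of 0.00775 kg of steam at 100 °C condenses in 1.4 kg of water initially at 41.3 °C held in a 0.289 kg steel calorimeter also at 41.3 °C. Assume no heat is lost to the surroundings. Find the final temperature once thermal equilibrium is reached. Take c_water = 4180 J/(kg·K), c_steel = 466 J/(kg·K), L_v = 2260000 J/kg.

T_f ≈ 44.5 °C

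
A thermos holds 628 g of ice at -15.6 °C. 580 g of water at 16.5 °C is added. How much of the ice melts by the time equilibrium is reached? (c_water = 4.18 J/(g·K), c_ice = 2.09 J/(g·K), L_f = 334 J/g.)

Cooling the water to 0 °C releases 580×4.18×16.5 = 40003 J.
Warming the ice to 0 °C takes 628×2.09×15.6 = 20475 J, leaving 19527 J for melting.
To melt every bit of ice: 628×334 = 209752 J.
Since 19527 < 209752 J, not all the ice melts; equilibrium is at 0 °C.
m_melted×334 = 19527  ⇒  m_melted ≈ 58.46 g.

m_melted ≈ 58.5 g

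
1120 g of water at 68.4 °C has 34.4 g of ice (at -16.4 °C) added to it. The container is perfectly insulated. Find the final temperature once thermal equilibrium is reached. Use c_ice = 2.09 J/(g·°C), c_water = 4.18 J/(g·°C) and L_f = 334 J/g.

T_f ≈ 63.7 °C

Energy balance with sensible and latent terms:
ice -16.4→0 °C: 34.4×2.09×16.4 = 1179.1
  fusion: m_ice L_f = 34.4×334 = 11490
  warm the meltwater: 143.79 T
  water: 4681.6(T − 68.4)
4825.4 T = 320221 − 12669 = 307553
T ≈ 63.74 °C. Since T > 0 °C, the all-ice-melts assumption holds.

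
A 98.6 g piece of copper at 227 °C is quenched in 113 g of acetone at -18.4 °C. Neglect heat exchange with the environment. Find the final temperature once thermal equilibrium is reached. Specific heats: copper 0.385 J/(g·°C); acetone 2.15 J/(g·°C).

Conservation of energy gives ΣQ = 0:
98.6×0.385×(T − 227) + 113×2.15×(T − (-18.4)) = 0
37.96(T − 227) + 242.95(T − (-18.4)) = 0
280.91 T = 4146.9
T ≈ 14.76 °C

T_f ≈ 14.8 °C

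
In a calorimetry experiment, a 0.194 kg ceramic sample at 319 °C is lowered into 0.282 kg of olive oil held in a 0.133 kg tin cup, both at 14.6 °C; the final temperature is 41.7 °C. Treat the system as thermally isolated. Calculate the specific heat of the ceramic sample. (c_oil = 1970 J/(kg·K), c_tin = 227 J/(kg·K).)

c ≈ 295 J/(kg·K)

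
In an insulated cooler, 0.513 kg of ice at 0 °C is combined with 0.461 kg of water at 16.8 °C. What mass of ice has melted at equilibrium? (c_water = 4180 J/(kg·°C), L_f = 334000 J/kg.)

m_melted ≈ 0.0969 kg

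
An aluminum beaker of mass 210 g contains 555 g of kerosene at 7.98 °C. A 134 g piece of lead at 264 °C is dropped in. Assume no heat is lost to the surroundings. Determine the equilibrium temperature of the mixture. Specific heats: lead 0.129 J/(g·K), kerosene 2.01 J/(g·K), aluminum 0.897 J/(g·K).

Net heat exchanged in the isolated system is zero:
134*0.129*(T − 264) + 555*2.01*(T − 7.98) + 210*0.897*(T − 7.98) = 0
17.29(T − 264) + 1115.5(T − 7.98) + 188.37(T − 7.98) = 0
1321.2 T = 14969
T = 14969 / 1321.2 = 11.3 °C

T_f ≈ 11.3 °C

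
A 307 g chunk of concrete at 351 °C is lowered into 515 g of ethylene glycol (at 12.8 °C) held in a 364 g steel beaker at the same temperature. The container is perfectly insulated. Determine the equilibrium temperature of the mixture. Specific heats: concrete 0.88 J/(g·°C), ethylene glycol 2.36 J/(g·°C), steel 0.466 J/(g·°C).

Energy conservation, ΣQ = 0:
307×0.88×(T − 351) + 515×2.36×(T − 12.8) + 364×0.466×(T − 12.8) = 0
1655.2 T = 112554
T = 112554 / 1655.2 = 68 °C

T_f ≈ 68.0 °C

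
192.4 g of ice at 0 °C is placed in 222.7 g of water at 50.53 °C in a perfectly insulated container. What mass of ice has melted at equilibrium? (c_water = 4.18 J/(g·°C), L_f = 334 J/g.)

m_melted ≈ 141 g

Heat available from the water dropping to 0 °C: 222.7×4.18×50.53 = 47038 J.
To melt every bit of ice: 192.4×334 = 64262 J.
Since 47038 < 64262 J, not all the ice melts; equilibrium is at 0 °C.
Mass melted = 47038/334 ≈ 140.8 g.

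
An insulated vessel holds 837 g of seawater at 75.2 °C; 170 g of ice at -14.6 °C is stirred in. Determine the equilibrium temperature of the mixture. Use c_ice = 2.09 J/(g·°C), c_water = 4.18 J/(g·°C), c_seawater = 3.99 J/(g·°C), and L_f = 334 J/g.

T_f ≈ 46.7 °C

Let T be the final temperature. ΣQ_i = 0:
warm ice to 0 °C: 170·2.09·(0 − (-14.6)) = 5187.4
  latent heat to melt: 170·334 = 56780
  meltwater 0→T: 170·4.18·T = 710.6 T
  seawater: 3339.6(T − 75.2)
4050.2 T = 251140 − 61967 = 189173
T ≈ 46.71 °C (positive, so assuming full melt was valid).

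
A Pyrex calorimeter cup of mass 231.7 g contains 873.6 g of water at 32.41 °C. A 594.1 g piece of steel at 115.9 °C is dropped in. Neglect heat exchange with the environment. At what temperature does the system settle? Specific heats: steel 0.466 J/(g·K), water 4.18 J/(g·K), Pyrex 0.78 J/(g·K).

T_f ≈ 38.0 °C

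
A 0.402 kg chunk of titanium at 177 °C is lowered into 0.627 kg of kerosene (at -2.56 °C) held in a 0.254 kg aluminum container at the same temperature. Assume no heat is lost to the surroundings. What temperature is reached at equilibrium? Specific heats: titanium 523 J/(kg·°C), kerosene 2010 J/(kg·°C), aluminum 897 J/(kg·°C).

Setting the total heat transfer to zero:
0.402*523*(T − 177) + 0.627*2010*(T − (-2.56)) + 0.254*897*(T − (-2.56)) = 0
210.25(T − 177) + 1260.3(T − (-2.56)) + 227.84(T − (-2.56)) = 0
1698.4 T = 33404
T = 33404 / 1698.4 = 19.7 °C

T_f ≈ 19.7 °C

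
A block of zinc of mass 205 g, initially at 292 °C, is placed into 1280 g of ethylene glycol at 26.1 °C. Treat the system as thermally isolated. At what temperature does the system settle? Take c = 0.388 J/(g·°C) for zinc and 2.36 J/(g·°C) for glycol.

|Q_zinc| = |Q_glycol|:
205*0.388*(292 − T) = 1280*2.36*(T − 26.1)
79.54(292 − T) = 3020.8(T − 26.1)
3100.3 T = 102069  ⇒  T ≈ 32.92 °C

T_f ≈ 32.9 °C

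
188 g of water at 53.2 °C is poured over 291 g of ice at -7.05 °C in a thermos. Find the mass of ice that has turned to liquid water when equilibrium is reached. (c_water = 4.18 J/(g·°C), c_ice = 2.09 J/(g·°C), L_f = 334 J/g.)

Heat available from the water dropping to 0 °C: 188·4.18·53.2 = 41807 J.
Of that, 291·2.09·7.05 = 4287.7 J goes to bring the ice to 0 °C, leaving 37519 J.
Fully melting the ice requires m_ice L_f = 291·334 = 97194 J.
Since 37519 < 97194 J, not all the ice melts; equilibrium is at 0 °C.
m_melt = 37519 / L_f = 112.3 g.

m_melted ≈ 112 g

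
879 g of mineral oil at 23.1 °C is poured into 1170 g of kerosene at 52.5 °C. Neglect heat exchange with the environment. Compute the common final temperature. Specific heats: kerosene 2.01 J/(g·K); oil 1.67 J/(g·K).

T_f ≈ 41.2 °C

Setting the total heat transfer to zero:
1170·2.01·(T − 52.5) + 879·1.67·(T − 23.1) = 0
2351.7(T − 52.5) + 1467.9(T − 23.1) = 0
3819.6 T = 157373
T ≈ 41.20 °C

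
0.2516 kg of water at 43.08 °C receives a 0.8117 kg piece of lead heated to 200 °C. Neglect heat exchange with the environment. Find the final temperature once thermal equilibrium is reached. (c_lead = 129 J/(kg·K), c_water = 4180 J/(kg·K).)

T_f ≈ 57.3 °C

Set heat shed by the hot body equal to heat absorbed by the cold body:
0.8117·129·(200 − T) = 0.2516·4180·(T − 43.08)
104.71(200 − T) = 1051.7(T − 43.08)
1156.4 T = 66249  ⇒  T ≈ 57.29 °C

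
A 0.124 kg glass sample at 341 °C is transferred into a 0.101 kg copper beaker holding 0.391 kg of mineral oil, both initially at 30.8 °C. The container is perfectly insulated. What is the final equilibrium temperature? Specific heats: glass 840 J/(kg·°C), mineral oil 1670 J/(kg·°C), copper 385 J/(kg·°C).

T_f is the heat-capacity-weighted average of the initial temperatures:
T_f = (104.16·341 + 652.97·30.8 + 38.89·30.8) / (104.16 + 652.97 + 38.89)
    = 56828 / 796.01 ≈ 71.39 °C

T_f ≈ 71.4 °C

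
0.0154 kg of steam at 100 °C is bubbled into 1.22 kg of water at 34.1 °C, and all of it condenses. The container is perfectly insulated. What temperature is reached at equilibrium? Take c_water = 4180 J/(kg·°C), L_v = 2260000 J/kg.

Let T be the final temperature. ΣQ_i = 0:
steam→water at 100 °C releases m L_v = 0.0154×2260000 = 34804; condensate cools 100→T: 0.0154×4180×(T − 100) = 64.37(T − 100); water warms: 1.22×4180×(T − 34.1) = 5099.6(T − 34.1)
5164 T = 34804 + 6437.2 + 173896 = 215138
T ≈ 41.66 °C, under the boiling point, so the assumption holds.

T_f ≈ 41.7 °C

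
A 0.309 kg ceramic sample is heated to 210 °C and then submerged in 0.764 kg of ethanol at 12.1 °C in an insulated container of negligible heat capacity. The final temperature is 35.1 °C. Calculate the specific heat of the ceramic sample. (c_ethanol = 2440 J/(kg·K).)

c ≈ 793 J/(kg·K)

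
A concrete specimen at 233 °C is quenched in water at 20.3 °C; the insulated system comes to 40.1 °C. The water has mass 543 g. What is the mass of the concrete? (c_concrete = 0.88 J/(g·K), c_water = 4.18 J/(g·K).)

Heat lost by the concrete = heat gained by the water:
m×0.88×(233 − 40.1) = 543×4.18×(40.1 − 20.3)
169.75 m = 44941  ⇒  m ≈ 264.7 g

m ≈ 265 g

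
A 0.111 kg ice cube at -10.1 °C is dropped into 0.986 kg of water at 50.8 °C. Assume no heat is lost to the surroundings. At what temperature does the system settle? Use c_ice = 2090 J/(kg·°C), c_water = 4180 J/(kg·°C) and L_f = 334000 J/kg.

T_f ≈ 37.1 °C

Heat gained plus heat lost sum to zero:
ice -10.1→0 °C: 0.111·2090·10.1 = 2343.1
  fusion: m_ice L_f = 0.111·334000 = 37074
  meltwater 0→T: 0.111·4180·T = 463.98 T
  water cools: 0.986·4180·(T − 50.8) = 4121.5(T − 50.8)
4585.5 T = 209371 − 39417 = 169954
T ≈ 37.06 °C (positive, so assuming full melt was valid).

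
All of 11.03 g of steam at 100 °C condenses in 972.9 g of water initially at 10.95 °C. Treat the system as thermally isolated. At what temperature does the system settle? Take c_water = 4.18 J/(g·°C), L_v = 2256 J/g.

T_f ≈ 18.0 °C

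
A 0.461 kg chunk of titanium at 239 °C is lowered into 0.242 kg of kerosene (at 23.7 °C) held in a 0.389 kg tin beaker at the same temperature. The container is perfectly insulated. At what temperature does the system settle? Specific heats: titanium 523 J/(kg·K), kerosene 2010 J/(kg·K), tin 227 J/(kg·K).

T_f ≈ 87.3 °C

T_f is the heat-capacity-weighted average of the initial temperatures:
T_f = (241.1*239 + 486.42*23.7 + 88.3*23.7) / (241.1 + 486.42 + 88.3)
    = 71245 / 815.83 ≈ 87.33 °C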